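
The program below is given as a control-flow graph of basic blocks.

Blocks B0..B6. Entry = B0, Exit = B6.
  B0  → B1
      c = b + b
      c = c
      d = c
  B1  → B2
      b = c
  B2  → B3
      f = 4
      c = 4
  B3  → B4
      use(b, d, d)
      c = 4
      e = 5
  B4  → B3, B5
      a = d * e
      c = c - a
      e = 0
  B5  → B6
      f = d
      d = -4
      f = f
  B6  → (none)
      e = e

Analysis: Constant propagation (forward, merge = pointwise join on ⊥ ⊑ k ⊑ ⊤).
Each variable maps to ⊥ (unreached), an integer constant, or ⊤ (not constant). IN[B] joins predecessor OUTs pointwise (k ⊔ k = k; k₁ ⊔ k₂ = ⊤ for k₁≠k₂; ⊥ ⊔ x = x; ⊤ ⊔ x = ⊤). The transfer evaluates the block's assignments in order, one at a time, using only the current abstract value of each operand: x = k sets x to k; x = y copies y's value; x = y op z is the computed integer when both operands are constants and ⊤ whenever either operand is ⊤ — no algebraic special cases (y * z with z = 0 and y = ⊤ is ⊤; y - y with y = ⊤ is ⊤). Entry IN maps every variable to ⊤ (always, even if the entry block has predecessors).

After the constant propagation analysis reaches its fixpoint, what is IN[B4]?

Converged values:
  B0:   IN=(all ⊤)   OUT=(all ⊤)
  B1:   IN=(all ⊤)   OUT=(all ⊤)
  B2:   IN=(all ⊤)   OUT={c:4, f:4; rest ⊤}
  B3:   IN={f:4; rest ⊤}   OUT={c:4, e:5, f:4; rest ⊤}
  B4:   IN={c:4, e:5, f:4; rest ⊤}   OUT={e:0, f:4; rest ⊤}
  B5:   IN={e:0, f:4; rest ⊤}   OUT={d:-4, e:0; rest ⊤}
  B6:   IN={d:-4, e:0; rest ⊤}   OUT={d:-4, e:0; rest ⊤}

Merge at B4: IN[B4] = OUT[B3] = {a: ⊤, b: ⊤, c: 4, d: ⊤, e: 5, f: 4}

Answer: {a: ⊤, b: ⊤, c: 4, d: ⊤, e: 5, f: 4}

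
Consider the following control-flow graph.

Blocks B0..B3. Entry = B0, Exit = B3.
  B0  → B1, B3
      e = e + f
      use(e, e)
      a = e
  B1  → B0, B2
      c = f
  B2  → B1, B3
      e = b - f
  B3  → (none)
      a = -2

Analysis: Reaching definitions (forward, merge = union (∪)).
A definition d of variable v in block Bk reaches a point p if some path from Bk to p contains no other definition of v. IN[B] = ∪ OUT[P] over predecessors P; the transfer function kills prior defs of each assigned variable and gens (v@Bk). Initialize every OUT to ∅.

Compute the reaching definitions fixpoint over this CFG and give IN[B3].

Answer: {a@B0, c@B1, e@B0, e@B2}

Trace:
Converged values:
  B0: | IN={a@B0, c@B1, e@B0, e@B2} | OUT={a@B0, c@B1, e@B0}
  B1: | IN={a@B0, c@B1, e@B0, e@B2} | OUT={a@B0, c@B1, e@B0, e@B2}
  B2: | IN={a@B0, c@B1, e@B0, e@B2} | OUT={a@B0, c@B1, e@B2}
  B3: | IN={a@B0, c@B1, e@B0, e@B2} | OUT={a@B3, c@B1, e@B0, e@B2}

Merge at B3: IN[B3] = OUT[B0] ⊔ OUT[B2] = {a@B0, c@B1, e@B0, e@B2}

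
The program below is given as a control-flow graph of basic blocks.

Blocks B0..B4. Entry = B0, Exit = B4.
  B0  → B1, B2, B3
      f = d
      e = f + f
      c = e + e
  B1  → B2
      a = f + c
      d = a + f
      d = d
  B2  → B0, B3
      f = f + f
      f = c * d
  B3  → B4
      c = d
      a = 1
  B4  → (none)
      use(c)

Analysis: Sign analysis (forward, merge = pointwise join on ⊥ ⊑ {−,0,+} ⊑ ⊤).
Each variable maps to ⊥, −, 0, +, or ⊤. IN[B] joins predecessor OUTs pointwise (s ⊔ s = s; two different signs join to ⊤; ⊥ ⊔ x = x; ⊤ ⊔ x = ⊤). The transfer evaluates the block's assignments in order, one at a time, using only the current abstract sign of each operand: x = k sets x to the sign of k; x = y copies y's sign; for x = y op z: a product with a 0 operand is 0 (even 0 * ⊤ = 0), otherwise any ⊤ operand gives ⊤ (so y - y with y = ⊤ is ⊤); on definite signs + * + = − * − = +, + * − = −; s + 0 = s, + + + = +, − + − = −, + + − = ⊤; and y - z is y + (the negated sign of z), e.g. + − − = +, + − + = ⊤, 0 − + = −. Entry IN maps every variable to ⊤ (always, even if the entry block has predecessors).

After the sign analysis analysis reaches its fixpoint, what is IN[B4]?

Answer: {a: +, b: ⊤, c: ⊤, d: ⊤, e: ⊤, f: ⊤}

Trace:
Converged values:
  B0:  IN=(all ⊤)  OUT=(all ⊤)
  B1:  IN=(all ⊤)  OUT=(all ⊤)
  B2:  IN=(all ⊤)  OUT=(all ⊤)
  B3:  IN=(all ⊤)  OUT={a:+; rest ⊤}
  B4:  IN={a:+; rest ⊤}  OUT={a:+; rest ⊤}

Merge at B4: IN[B4] = OUT[B3] = {a: +, b: ⊤, c: ⊤, d: ⊤, e: ⊤, f: ⊤}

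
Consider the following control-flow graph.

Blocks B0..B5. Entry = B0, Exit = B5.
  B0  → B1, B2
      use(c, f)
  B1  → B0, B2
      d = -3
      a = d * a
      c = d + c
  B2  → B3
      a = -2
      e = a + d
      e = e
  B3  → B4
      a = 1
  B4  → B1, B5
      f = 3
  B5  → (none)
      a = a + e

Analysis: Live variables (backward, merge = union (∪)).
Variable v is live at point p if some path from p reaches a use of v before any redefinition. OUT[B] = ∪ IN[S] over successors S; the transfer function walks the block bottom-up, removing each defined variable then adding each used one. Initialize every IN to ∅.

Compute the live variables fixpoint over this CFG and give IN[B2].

Answer: {c, d}

Derivation:
Per-block solution:
  B0: | IN={a, c, d, f} | OUT={a, c, d, f}
  B1: | IN={a, c, f} | OUT={a, c, d, f}
  B2: | IN={c, d} | OUT={c, e}
  B3: | IN={c, e} | OUT={a, c, e}
  B4: | IN={a, c, e} | OUT={a, c, e, f}
  B5: | IN={a, e} | OUT={}

Merge at B2: OUT[B2] = IN[B3] = {c, e}
Applying B2's transfer function to that OUT value gives IN[B2] (row B2 above).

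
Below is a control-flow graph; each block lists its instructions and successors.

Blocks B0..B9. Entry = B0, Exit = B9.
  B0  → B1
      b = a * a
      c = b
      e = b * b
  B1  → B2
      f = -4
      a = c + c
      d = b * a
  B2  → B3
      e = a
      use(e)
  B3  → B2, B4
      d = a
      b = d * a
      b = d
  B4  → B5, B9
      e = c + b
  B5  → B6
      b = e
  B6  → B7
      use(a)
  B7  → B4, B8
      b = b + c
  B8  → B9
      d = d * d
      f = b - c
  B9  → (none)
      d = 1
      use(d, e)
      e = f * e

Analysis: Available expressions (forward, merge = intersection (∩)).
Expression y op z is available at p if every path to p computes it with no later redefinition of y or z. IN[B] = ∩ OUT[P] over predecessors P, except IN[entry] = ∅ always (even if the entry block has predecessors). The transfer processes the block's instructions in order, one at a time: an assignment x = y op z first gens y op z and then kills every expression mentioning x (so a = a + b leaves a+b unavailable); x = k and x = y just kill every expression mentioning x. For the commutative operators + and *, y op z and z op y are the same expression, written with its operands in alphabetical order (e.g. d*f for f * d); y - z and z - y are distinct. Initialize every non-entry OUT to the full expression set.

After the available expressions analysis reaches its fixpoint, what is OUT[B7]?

Per-block solution:
  B0: | IN={} | OUT={a*a, b*b}
  B1: | IN={a*a, b*b} | OUT={a*b, b*b, c+c}
  B2: | IN={c+c} | OUT={c+c}
  B3: | IN={c+c} | OUT={a*d, c+c}
  B4: | IN={a*d, c+c} | OUT={a*d, b+c, c+c}
  B5: | IN={a*d, b+c, c+c} | OUT={a*d, c+c}
  B6: | IN={a*d, c+c} | OUT={a*d, c+c}
  B7: | IN={a*d, c+c} | OUT={a*d, c+c}
  B8: | IN={a*d, c+c} | OUT={b-c, c+c}
  B9: | IN={c+c} | OUT={c+c}

Merge at B7: IN[B7] = OUT[B6] = {a*d, c+c}
Applying B7's transfer function to that IN value gives OUT[B7] (row B7 above).

Answer: {a*d, c+c}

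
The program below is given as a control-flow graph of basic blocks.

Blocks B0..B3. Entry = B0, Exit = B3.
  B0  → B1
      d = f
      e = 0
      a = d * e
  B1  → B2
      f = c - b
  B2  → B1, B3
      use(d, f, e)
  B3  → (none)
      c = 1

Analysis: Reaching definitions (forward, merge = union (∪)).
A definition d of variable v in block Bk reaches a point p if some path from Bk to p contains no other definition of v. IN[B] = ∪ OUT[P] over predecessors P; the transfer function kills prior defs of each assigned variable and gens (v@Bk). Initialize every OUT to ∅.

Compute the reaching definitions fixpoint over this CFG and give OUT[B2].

Answer: {a@B0, d@B0, e@B0, f@B1}

Trace:
Converged values:
  B0:   IN={}   OUT={a@B0, d@B0, e@B0}
  B1:   IN={a@B0, d@B0, e@B0, f@B1}   OUT={a@B0, d@B0, e@B0, f@B1}
  B2:   IN={a@B0, d@B0, e@B0, f@B1}   OUT={a@B0, d@B0, e@B0, f@B1}
  B3:   IN={a@B0, d@B0, e@B0, f@B1}   OUT={a@B0, c@B3, d@B0, e@B0, f@B1}

Merge at B2: IN[B2] = OUT[B1] = {a@B0, d@B0, e@B0, f@B1}
Applying B2's transfer function to that IN value gives OUT[B2] (row B2 above).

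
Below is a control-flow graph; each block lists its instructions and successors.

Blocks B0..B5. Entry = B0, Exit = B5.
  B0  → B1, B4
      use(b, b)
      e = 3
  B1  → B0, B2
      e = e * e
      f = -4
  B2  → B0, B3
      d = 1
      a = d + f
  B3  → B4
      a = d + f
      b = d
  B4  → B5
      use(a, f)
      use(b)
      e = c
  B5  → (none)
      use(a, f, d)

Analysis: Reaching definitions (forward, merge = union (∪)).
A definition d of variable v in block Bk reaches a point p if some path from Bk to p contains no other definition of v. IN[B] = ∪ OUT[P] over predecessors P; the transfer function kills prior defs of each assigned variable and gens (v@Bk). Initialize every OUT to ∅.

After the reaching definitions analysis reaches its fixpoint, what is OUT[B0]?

Per-block solution:
  B0: | IN={a@B2, d@B2, e@B1, f@B1} | OUT={a@B2, d@B2, e@B0, f@B1}
  B1: | IN={a@B2, d@B2, e@B0, f@B1} | OUT={a@B2, d@B2, e@B1, f@B1}
  B2: | IN={a@B2, d@B2, e@B1, f@B1} | OUT={a@B2, d@B2, e@B1, f@B1}
  B3: | IN={a@B2, d@B2, e@B1, f@B1} | OUT={a@B3, b@B3, d@B2, e@B1, f@B1}
  B4: | IN={a@B2, a@B3, b@B3, d@B2, e@B0, e@B1, f@B1} | OUT={a@B2, a@B3, b@B3, d@B2, e@B4, f@B1}
  B5: | IN={a@B2, a@B3, b@B3, d@B2, e@B4, f@B1} | OUT={a@B2, a@B3, b@B3, d@B2, e@B4, f@B1}

Merge at B0 (entry node, so the boundary value {} is joined with the incoming edge(s)): IN[B0] = {} ⊔ OUT[B1] ⊔ OUT[B2] = {a@B2, d@B2, e@B1, f@B1}
Applying B0's transfer function to that IN value gives OUT[B0] (row B0 above).

Answer: {a@B2, d@B2, e@B0, f@B1}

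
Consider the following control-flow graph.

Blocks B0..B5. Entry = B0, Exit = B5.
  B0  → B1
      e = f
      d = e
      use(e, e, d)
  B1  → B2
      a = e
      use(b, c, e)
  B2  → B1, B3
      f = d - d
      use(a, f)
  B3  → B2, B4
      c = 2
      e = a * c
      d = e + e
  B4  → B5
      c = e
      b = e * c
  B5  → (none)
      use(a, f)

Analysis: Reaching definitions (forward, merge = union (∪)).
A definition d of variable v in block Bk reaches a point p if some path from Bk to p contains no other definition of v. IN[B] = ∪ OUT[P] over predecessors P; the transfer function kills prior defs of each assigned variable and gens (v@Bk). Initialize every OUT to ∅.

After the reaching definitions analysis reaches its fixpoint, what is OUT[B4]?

Fixpoint table:
  B0: | IN={} | OUT={d@B0, e@B0}
  B1: | IN={a@B1, c@B3, d@B0, d@B3, e@B0, e@B3, f@B2} | OUT={a@B1, c@B3, d@B0, d@B3, e@B0, e@B3, f@B2}
  B2: | IN={a@B1, c@B3, d@B0, d@B3, e@B0, e@B3, f@B2} | OUT={a@B1, c@B3, d@B0, d@B3, e@B0, e@B3, f@B2}
  B3: | IN={a@B1, c@B3, d@B0, d@B3, e@B0, e@B3, f@B2} | OUT={a@B1, c@B3, d@B3, e@B3, f@B2}
  B4: | IN={a@B1, c@B3, d@B3, e@B3, f@B2} | OUT={a@B1, b@B4, c@B4, d@B3, e@B3, f@B2}
  B5: | IN={a@B1, b@B4, c@B4, d@B3, e@B3, f@B2} | OUT={a@B1, b@B4, c@B4, d@B3, e@B3, f@B2}

Merge at B4: IN[B4] = OUT[B3] = {a@B1, c@B3, d@B3, e@B3, f@B2}
Applying B4's transfer function to that IN value gives OUT[B4] (row B4 above).

Answer: {a@B1, b@B4, c@B4, d@B3, e@B3, f@B2}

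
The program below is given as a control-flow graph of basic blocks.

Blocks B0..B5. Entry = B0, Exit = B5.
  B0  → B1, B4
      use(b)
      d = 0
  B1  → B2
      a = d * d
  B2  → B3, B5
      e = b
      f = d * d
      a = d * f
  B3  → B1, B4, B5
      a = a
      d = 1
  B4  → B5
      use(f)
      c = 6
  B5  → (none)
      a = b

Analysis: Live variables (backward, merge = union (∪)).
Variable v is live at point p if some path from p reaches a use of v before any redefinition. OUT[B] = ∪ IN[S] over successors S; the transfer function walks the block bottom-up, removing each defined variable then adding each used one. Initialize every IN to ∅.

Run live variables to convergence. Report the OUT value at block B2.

Answer: {a, b, f}

Working:
Converged values:
  B0:   IN={b, f}   OUT={b, d, f}
  B1:   IN={b, d}   OUT={b, d}
  B2:   IN={b, d}   OUT={a, b, f}
  B3:   IN={a, b, f}   OUT={b, d, f}
  B4:   IN={b, f}   OUT={b}
  B5:   IN={b}   OUT={}

Merge at B2: OUT[B2] = IN[B3] ⊔ IN[B5] = {a, b, f}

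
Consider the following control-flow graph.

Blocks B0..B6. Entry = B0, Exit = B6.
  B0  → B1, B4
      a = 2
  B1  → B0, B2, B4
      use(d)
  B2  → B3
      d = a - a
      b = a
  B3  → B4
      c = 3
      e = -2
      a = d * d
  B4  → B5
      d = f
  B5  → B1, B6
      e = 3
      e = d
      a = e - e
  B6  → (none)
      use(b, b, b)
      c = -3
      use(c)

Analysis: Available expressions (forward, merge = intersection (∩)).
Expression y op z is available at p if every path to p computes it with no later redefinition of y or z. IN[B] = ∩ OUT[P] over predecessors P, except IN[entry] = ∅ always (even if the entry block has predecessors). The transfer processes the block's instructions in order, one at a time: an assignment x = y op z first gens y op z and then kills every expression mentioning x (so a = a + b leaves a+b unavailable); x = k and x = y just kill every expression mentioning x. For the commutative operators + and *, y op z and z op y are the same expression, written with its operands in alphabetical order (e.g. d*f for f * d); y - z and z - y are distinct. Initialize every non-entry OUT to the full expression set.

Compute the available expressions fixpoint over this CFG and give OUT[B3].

Answer: {d*d}

Derivation:
Per-block solution:
  B0: | IN={} | OUT={}
  B1: | IN={} | OUT={}
  B2: | IN={} | OUT={a-a}
  B3: | IN={a-a} | OUT={d*d}
  B4: | IN={} | OUT={}
  B5: | IN={} | OUT={e-e}
  B6: | IN={e-e} | OUT={e-e}

Merge at B3: IN[B3] = OUT[B2] = {a-a}
Applying B3's transfer function to that IN value gives OUT[B3] (row B3 above).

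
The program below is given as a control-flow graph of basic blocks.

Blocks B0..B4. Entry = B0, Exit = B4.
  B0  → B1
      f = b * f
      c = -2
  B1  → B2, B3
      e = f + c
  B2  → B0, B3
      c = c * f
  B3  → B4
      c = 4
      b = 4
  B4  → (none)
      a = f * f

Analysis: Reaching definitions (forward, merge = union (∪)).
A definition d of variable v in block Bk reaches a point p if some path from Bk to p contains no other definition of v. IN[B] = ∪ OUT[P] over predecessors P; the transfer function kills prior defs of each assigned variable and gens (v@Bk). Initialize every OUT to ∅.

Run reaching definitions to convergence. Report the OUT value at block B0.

Answer: {c@B0, e@B1, f@B0}

Working:
Per-block solution:
  B0: | IN={c@B2, e@B1, f@B0} | OUT={c@B0, e@B1, f@B0}
  B1: | IN={c@B0, e@B1, f@B0} | OUT={c@B0, e@B1, f@B0}
  B2: | IN={c@B0, e@B1, f@B0} | OUT={c@B2, e@B1, f@B0}
  B3: | IN={c@B0, c@B2, e@B1, f@B0} | OUT={b@B3, c@B3, e@B1, f@B0}
  B4: | IN={b@B3, c@B3, e@B1, f@B0} | OUT={a@B4, b@B3, c@B3, e@B1, f@B0}

Merge at B0 (entry node, so the boundary value {} is joined with the incoming edge(s)): IN[B0] = {} ⊔ OUT[B2] = {c@B2, e@B1, f@B0}
Applying B0's transfer function to that IN value gives OUT[B0] (row B0 above).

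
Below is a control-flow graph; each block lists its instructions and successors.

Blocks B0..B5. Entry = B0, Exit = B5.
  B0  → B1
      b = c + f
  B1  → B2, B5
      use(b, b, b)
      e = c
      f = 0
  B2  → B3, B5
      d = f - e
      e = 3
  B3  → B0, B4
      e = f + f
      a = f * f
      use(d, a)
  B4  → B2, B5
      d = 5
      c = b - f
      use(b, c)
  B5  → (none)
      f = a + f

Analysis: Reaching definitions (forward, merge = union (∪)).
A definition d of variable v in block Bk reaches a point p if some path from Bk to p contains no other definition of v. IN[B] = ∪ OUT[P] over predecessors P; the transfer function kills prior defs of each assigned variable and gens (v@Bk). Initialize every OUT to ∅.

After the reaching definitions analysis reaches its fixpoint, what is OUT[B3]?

Answer: {a@B3, b@B0, c@B4, d@B2, e@B3, f@B1}

Trace:
Converged values:
  B0: | IN={a@B3, b@B0, c@B4, d@B2, e@B3, f@B1} | OUT={a@B3, b@B0, c@B4, d@B2, e@B3, f@B1}
  B1: | IN={a@B3, b@B0, c@B4, d@B2, e@B3, f@B1} | OUT={a@B3, b@B0, c@B4, d@B2, e@B1, f@B1}
  B2: | IN={a@B3, b@B0, c@B4, d@B2, d@B4, e@B1, e@B3, f@B1} | OUT={a@B3, b@B0, c@B4, d@B2, e@B2, f@B1}
  B3: | IN={a@B3, b@B0, c@B4, d@B2, e@B2, f@B1} | OUT={a@B3, b@B0, c@B4, d@B2, e@B3, f@B1}
  B4: | IN={a@B3, b@B0, c@B4, d@B2, e@B3, f@B1} | OUT={a@B3, b@B0, c@B4, d@B4, e@B3, f@B1}
  B5: | IN={a@B3, b@B0, c@B4, d@B2, d@B4, e@B1, e@B2, e@B3, f@B1} | OUT={a@B3, b@B0, c@B4, d@B2, d@B4, e@B1, e@B2, e@B3, f@B5}

Merge at B3: IN[B3] = OUT[B2] = {a@B3, b@B0, c@B4, d@B2, e@B2, f@B1}
Applying B3's transfer function to that IN value gives OUT[B3] (row B3 above).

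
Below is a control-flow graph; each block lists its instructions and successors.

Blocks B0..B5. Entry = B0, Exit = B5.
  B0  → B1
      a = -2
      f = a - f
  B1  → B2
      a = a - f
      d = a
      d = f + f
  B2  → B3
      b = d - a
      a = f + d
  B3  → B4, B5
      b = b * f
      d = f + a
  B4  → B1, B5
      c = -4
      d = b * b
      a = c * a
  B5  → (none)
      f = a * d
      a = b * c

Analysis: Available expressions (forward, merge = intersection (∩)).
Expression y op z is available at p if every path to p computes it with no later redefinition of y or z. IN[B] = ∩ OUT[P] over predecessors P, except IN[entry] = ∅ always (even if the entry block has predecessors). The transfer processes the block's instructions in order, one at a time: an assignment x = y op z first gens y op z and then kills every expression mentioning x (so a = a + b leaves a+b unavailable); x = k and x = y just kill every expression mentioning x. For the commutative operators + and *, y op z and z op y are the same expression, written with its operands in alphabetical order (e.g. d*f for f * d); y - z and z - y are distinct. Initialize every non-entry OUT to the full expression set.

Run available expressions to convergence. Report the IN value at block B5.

Answer: {f+f}

Working:
Converged values:
  B0: | IN={} | OUT={}
  B1: | IN={} | OUT={f+f}
  B2: | IN={f+f} | OUT={d+f, f+f}
  B3: | IN={d+f, f+f} | OUT={a+f, f+f}
  B4: | IN={a+f, f+f} | OUT={b*b, f+f}
  B5: | IN={f+f} | OUT={b*c}

Merge at B5: IN[B5] = OUT[B3] ∩ OUT[B4] = {f+f}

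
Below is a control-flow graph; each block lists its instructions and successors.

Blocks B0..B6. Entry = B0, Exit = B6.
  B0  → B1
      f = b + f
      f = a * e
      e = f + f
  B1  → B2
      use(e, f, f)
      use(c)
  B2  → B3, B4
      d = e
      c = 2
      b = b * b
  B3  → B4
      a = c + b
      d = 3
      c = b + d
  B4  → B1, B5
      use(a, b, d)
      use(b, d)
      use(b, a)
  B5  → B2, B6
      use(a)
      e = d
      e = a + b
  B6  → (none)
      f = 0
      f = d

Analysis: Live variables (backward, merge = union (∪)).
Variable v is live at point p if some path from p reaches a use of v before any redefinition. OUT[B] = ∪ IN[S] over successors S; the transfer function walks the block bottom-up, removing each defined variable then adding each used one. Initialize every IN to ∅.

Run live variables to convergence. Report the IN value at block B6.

Converged values:
  B0:   IN={a, b, c, e, f}   OUT={a, b, c, e, f}
  B1:   IN={a, b, c, e, f}   OUT={a, b, e, f}
  B2:   IN={a, b, e, f}   OUT={a, b, c, d, e, f}
  B3:   IN={b, c, e, f}   OUT={a, b, c, d, e, f}
  B4:   IN={a, b, c, d, e, f}   OUT={a, b, c, d, e, f}
  B5:   IN={a, b, d, f}   OUT={a, b, d, e, f}
  B6:   IN={d}   OUT={}

B6 is the boundary node: OUT[B6] = {}
Applying B6's transfer function to that OUT value gives IN[B6] (row B6 above).

Answer: {d}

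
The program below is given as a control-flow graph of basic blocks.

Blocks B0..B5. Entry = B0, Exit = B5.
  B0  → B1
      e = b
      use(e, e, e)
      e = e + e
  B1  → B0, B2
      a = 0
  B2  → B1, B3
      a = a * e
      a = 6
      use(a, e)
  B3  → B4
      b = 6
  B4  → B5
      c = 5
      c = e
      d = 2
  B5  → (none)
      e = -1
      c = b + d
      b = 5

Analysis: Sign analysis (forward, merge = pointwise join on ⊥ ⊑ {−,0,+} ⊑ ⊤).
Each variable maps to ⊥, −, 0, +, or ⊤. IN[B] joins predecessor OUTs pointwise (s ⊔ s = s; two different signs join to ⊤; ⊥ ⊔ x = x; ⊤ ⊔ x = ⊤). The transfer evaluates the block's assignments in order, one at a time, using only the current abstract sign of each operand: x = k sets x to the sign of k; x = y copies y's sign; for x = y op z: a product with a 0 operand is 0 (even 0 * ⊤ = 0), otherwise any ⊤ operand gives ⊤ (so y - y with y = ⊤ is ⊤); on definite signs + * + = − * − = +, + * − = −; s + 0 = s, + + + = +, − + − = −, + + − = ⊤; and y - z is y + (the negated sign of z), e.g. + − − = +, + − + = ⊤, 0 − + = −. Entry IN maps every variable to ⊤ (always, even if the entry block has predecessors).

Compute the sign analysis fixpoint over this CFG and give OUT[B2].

Answer: {a: +, b: ⊤, c: ⊤, d: ⊤, e: ⊤, f: ⊤}

Trace:
Per-block solution:
  B0: | IN=(all ⊤) | OUT=(all ⊤)
  B1: | IN=(all ⊤) | OUT={a:0; rest ⊤}
  B2: | IN={a:0; rest ⊤} | OUT={a:+; rest ⊤}
  B3: | IN={a:+; rest ⊤} | OUT={a:+, b:+; rest ⊤}
  B4: | IN={a:+, b:+; rest ⊤} | OUT={a:+, b:+, d:+; rest ⊤}
  B5: | IN={a:+, b:+, d:+; rest ⊤} | OUT={a:+, b:+, c:+, d:+, e:-; rest ⊤}

Merge at B2: IN[B2] = OUT[B1] = {a: 0, b: ⊤, c: ⊤, d: ⊤, e: ⊤, f: ⊤}
Applying B2's transfer function to that IN value gives OUT[B2] (row B2 above).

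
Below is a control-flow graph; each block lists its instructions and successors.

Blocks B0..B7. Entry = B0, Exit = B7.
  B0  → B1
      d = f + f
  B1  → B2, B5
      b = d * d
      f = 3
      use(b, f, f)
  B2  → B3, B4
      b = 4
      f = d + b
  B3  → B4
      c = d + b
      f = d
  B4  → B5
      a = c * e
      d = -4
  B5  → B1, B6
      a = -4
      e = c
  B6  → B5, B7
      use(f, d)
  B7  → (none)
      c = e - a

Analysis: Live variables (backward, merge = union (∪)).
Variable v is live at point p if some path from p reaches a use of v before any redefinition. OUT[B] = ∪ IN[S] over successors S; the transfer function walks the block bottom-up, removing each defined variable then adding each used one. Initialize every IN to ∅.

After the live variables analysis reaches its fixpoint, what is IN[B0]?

Per-block solution:
  B0: | IN={c, e, f} | OUT={c, d, e}
  B1: | IN={c, d, e} | OUT={c, d, e, f}
  B2: | IN={c, d, e} | OUT={b, c, d, e, f}
  B3: | IN={b, d, e} | OUT={c, e, f}
  B4: | IN={c, e, f} | OUT={c, d, f}
  B5: | IN={c, d, f} | OUT={a, c, d, e, f}
  B6: | IN={a, c, d, e, f} | OUT={a, c, d, e, f}
  B7: | IN={a, e} | OUT={}

Merge at B0: OUT[B0] = IN[B1] = {c, d, e}
Applying B0's transfer function to that OUT value gives IN[B0] (row B0 above).

Answer: {c, e, f}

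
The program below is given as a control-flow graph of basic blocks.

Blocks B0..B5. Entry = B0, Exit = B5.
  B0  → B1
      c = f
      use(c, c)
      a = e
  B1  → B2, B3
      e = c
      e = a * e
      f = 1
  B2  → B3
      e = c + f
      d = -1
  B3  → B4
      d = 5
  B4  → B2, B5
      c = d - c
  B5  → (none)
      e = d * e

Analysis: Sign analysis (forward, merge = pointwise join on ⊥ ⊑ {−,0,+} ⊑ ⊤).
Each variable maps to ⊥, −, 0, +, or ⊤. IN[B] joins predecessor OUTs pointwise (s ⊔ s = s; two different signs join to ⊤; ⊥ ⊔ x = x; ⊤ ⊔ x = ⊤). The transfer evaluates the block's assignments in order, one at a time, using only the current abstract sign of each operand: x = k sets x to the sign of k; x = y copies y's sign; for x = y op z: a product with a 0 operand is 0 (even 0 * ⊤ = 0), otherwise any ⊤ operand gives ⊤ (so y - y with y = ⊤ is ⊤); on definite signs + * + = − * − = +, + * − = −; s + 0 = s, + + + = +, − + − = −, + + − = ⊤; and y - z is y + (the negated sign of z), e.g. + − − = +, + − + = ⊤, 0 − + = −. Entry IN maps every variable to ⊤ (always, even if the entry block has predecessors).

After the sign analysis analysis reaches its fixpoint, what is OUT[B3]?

Fixpoint table:
  B0:   IN=(all ⊤)   OUT=(all ⊤)
  B1:   IN=(all ⊤)   OUT={f:+; rest ⊤}
  B2:   IN={f:+; rest ⊤}   OUT={d:-, f:+; rest ⊤}
  B3:   IN={f:+; rest ⊤}   OUT={d:+, f:+; rest ⊤}
  B4:   IN={d:+, f:+; rest ⊤}   OUT={d:+, f:+; rest ⊤}
  B5:   IN={d:+, f:+; rest ⊤}   OUT={d:+, f:+; rest ⊤}

Merge at B3: IN[B3] = OUT[B1] ⊔ OUT[B2] = {a: ⊤, b: ⊤, c: ⊤, d: ⊤, e: ⊤, f: +}
Applying B3's transfer function to that IN value gives OUT[B3] (row B3 above).

Answer: {a: ⊤, b: ⊤, c: ⊤, d: +, e: ⊤, f: +}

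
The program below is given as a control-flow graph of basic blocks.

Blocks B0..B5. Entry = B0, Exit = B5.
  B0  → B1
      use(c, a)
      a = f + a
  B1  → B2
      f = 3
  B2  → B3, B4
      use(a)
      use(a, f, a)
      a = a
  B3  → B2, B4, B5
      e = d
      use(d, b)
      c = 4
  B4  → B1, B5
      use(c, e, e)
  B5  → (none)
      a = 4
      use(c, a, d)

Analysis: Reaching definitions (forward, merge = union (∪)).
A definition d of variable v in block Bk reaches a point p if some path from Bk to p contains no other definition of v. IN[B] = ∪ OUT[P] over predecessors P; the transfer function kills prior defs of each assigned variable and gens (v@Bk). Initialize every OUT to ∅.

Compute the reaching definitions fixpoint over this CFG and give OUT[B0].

Converged values:
  B0: | IN={} | OUT={a@B0}
  B1: | IN={a@B0, a@B2, c@B3, e@B3, f@B1} | OUT={a@B0, a@B2, c@B3, e@B3, f@B1}
  B2: | IN={a@B0, a@B2, c@B3, e@B3, f@B1} | OUT={a@B2, c@B3, e@B3, f@B1}
  B3: | IN={a@B2, c@B3, e@B3, f@B1} | OUT={a@B2, c@B3, e@B3, f@B1}
  B4: | IN={a@B2, c@B3, e@B3, f@B1} | OUT={a@B2, c@B3, e@B3, f@B1}
  B5: | IN={a@B2, c@B3, e@B3, f@B1} | OUT={a@B5, c@B3, e@B3, f@B1}

B0 is the boundary node: IN[B0] = {}
Applying B0's transfer function to that IN value gives OUT[B0] (row B0 above).

Answer: {a@B0}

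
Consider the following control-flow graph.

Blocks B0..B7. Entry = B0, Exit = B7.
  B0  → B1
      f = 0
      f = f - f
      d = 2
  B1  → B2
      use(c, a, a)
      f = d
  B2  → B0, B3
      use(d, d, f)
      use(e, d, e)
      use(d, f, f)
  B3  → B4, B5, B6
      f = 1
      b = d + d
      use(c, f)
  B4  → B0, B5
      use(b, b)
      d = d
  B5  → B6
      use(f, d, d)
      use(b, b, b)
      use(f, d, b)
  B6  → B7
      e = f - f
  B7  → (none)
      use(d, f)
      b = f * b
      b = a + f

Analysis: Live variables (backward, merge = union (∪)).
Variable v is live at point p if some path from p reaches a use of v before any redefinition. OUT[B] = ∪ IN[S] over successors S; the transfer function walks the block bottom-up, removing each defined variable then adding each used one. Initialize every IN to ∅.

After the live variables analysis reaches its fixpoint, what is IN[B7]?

Answer: {a, b, d, f}

Working:
Converged values:
  B0: | IN={a, c, e} | OUT={a, c, d, e}
  B1: | IN={a, c, d, e} | OUT={a, c, d, e, f}
  B2: | IN={a, c, d, e, f} | OUT={a, c, d, e}
  B3: | IN={a, c, d, e} | OUT={a, b, c, d, e, f}
  B4: | IN={a, b, c, d, e, f} | OUT={a, b, c, d, e, f}
  B5: | IN={a, b, d, f} | OUT={a, b, d, f}
  B6: | IN={a, b, d, f} | OUT={a, b, d, f}
  B7: | IN={a, b, d, f} | OUT={}

B7 is the boundary node: OUT[B7] = {}
Applying B7's transfer function to that OUT value gives IN[B7] (row B7 above).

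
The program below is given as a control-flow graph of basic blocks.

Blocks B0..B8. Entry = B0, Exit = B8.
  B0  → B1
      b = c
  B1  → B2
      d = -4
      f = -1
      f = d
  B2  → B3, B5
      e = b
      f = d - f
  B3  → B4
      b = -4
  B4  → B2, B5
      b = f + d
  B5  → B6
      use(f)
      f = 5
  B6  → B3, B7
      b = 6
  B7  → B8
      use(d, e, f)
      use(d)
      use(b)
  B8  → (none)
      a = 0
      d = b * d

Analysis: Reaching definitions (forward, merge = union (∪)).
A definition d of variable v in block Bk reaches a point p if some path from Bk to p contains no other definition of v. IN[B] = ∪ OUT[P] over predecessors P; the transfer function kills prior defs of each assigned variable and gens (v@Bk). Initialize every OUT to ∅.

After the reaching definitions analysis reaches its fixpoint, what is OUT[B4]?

Converged values:
  B0:  IN={}  OUT={b@B0}
  B1:  IN={b@B0}  OUT={b@B0, d@B1, f@B1}
  B2:  IN={b@B0, b@B4, d@B1, e@B2, f@B1, f@B2, f@B5}  OUT={b@B0, b@B4, d@B1, e@B2, f@B2}
  B3:  IN={b@B0, b@B4, b@B6, d@B1, e@B2, f@B2, f@B5}  OUT={b@B3, d@B1, e@B2, f@B2, f@B5}
  B4:  IN={b@B3, d@B1, e@B2, f@B2, f@B5}  OUT={b@B4, d@B1, e@B2, f@B2, f@B5}
  B5:  IN={b@B0, b@B4, d@B1, e@B2, f@B2, f@B5}  OUT={b@B0, b@B4, d@B1, e@B2, f@B5}
  B6:  IN={b@B0, b@B4, d@B1, e@B2, f@B5}  OUT={b@B6, d@B1, e@B2, f@B5}
  B7:  IN={b@B6, d@B1, e@B2, f@B5}  OUT={b@B6, d@B1, e@B2, f@B5}
  B8:  IN={b@B6, d@B1, e@B2, f@B5}  OUT={a@B8, b@B6, d@B8, e@B2, f@B5}

Merge at B4: IN[B4] = OUT[B3] = {b@B3, d@B1, e@B2, f@B2, f@B5}
Applying B4's transfer function to that IN value gives OUT[B4] (row B4 above).

Answer: {b@B4, d@B1, e@B2, f@B2, f@B5}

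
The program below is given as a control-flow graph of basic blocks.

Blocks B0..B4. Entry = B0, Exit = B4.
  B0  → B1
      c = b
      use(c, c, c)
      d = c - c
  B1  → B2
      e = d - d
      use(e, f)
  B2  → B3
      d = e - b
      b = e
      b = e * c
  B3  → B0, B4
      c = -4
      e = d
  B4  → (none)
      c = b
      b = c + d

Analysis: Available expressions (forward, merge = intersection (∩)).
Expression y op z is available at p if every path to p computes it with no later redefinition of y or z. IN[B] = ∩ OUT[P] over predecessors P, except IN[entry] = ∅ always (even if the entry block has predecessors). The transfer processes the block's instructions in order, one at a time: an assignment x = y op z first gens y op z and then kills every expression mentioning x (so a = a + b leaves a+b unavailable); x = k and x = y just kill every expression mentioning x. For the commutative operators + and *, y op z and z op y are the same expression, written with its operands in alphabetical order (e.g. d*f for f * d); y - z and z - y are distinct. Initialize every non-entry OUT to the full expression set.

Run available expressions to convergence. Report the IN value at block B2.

Converged values:
  B0:  IN={}  OUT={c-c}
  B1:  IN={c-c}  OUT={c-c, d-d}
  B2:  IN={c-c, d-d}  OUT={c*e, c-c}
  B3:  IN={c*e, c-c}  OUT={}
  B4:  IN={}  OUT={c+d}

Merge at B2: IN[B2] = OUT[B1] = {c-c, d-d}

Answer: {c-c, d-d}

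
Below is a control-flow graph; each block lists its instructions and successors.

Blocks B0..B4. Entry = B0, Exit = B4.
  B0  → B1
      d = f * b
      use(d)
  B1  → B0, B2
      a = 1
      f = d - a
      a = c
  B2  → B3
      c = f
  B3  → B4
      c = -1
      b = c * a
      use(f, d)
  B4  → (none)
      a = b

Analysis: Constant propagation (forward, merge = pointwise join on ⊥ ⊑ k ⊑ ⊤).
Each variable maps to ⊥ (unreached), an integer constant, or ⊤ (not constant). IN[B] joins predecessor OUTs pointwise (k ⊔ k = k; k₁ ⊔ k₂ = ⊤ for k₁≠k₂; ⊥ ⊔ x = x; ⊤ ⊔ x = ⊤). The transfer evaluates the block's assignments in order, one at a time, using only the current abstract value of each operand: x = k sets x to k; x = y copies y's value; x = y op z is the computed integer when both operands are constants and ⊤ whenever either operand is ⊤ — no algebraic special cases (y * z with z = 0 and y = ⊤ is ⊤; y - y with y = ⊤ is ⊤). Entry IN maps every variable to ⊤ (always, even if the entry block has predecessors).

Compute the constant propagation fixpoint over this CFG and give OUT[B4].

Answer: {a: ⊤, b: ⊤, c: -1, d: ⊤, e: ⊤, f: ⊤}

Trace:
Per-block solution:
  B0:  IN=(all ⊤)  OUT=(all ⊤)
  B1:  IN=(all ⊤)  OUT=(all ⊤)
  B2:  IN=(all ⊤)  OUT=(all ⊤)
  B3:  IN=(all ⊤)  OUT={c:-1; rest ⊤}
  B4:  IN={c:-1; rest ⊤}  OUT={c:-1; rest ⊤}

Merge at B4: IN[B4] = OUT[B3] = {a: ⊤, b: ⊤, c: -1, d: ⊤, e: ⊤, f: ⊤}
Applying B4's transfer function to that IN value gives OUT[B4] (row B4 above).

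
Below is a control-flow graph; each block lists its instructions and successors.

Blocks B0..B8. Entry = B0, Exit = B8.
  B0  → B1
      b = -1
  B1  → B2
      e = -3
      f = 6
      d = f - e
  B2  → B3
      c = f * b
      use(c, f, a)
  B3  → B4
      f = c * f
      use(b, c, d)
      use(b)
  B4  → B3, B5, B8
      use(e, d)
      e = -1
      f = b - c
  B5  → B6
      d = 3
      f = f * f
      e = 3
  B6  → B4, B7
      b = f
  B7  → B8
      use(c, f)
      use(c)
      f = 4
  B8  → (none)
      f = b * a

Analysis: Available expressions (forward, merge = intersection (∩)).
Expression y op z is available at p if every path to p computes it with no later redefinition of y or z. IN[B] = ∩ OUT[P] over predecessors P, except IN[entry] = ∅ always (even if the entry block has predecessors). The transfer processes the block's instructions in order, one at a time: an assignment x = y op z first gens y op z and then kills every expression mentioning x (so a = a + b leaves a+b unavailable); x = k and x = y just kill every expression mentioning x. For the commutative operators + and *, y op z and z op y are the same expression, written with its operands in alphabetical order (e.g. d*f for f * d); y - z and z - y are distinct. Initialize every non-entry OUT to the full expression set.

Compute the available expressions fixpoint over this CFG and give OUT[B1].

Answer: {f-e}

Trace:
Per-block solution:
  B0: | IN={} | OUT={}
  B1: | IN={} | OUT={f-e}
  B2: | IN={f-e} | OUT={b*f, f-e}
  B3: | IN={} | OUT={}
  B4: | IN={} | OUT={b-c}
  B5: | IN={b-c} | OUT={b-c}
  B6: | IN={b-c} | OUT={}
  B7: | IN={} | OUT={}
  B8: | IN={} | OUT={a*b}

Merge at B1: IN[B1] = OUT[B0] = {}
Applying B1's transfer function to that IN value gives OUT[B1] (row B1 above).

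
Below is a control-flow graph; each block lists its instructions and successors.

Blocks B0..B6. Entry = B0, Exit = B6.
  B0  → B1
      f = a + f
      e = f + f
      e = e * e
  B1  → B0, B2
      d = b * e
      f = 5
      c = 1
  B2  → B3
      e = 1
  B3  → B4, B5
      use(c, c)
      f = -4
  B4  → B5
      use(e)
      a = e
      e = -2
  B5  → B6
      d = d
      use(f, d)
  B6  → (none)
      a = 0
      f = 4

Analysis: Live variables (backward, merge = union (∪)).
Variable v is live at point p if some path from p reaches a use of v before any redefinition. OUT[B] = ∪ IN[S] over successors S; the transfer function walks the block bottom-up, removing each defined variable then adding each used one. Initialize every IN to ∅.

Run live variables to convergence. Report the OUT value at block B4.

Answer: {d, f}

Derivation:
Converged values:
  B0:   IN={a, b, f}   OUT={a, b, e}
  B1:   IN={a, b, e}   OUT={a, b, c, d, f}
  B2:   IN={c, d}   OUT={c, d, e}
  B3:   IN={c, d, e}   OUT={d, e, f}
  B4:   IN={d, e, f}   OUT={d, f}
  B5:   IN={d, f}   OUT={}
  B6:   IN={}   OUT={}

Merge at B4: OUT[B4] = IN[B5] = {d, f}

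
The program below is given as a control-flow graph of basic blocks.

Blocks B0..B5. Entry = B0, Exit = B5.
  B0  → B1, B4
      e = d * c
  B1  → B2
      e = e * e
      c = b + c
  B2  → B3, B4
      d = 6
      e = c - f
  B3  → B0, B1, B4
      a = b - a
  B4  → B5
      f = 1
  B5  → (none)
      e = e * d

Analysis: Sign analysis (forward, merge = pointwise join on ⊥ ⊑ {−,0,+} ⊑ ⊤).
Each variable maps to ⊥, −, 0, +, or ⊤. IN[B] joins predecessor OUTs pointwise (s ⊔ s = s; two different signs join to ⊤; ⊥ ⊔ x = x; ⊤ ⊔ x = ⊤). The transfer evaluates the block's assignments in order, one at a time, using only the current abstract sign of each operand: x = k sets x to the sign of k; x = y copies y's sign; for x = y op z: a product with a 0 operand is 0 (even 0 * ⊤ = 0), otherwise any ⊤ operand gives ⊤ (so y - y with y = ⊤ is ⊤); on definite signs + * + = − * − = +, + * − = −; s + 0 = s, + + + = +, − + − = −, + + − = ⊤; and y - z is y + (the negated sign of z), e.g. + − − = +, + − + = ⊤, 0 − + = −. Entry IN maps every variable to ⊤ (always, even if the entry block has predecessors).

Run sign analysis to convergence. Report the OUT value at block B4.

Answer: {a: ⊤, b: ⊤, c: ⊤, d: ⊤, e: ⊤, f: +}

Trace:
Per-block solution:
  B0:   IN=(all ⊤)   OUT=(all ⊤)
  B1:   IN=(all ⊤)   OUT=(all ⊤)
  B2:   IN=(all ⊤)   OUT={d:+; rest ⊤}
  B3:   IN={d:+; rest ⊤}   OUT={d:+; rest ⊤}
  B4:   IN=(all ⊤)   OUT={f:+; rest ⊤}
  B5:   IN={f:+; rest ⊤}   OUT={f:+; rest ⊤}

Merge at B4: IN[B4] = OUT[B0] ⊔ OUT[B2] ⊔ OUT[B3] = {a: ⊤, b: ⊤, c: ⊤, d: ⊤, e: ⊤, f: ⊤}
Applying B4's transfer function to that IN value gives OUT[B4] (row B4 above).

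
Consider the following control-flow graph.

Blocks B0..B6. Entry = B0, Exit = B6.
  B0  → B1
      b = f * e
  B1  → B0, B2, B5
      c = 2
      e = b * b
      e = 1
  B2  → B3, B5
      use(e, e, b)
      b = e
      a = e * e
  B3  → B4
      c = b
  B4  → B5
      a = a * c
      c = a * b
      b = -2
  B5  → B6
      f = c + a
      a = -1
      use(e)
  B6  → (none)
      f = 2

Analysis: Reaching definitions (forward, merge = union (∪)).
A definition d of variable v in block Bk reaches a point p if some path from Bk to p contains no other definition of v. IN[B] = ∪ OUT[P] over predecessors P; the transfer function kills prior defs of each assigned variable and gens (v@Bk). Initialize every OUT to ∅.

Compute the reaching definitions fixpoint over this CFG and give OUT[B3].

Per-block solution:
  B0:   IN={b@B0, c@B1, e@B1}   OUT={b@B0, c@B1, e@B1}
  B1:   IN={b@B0, c@B1, e@B1}   OUT={b@B0, c@B1, e@B1}
  B2:   IN={b@B0, c@B1, e@B1}   OUT={a@B2, b@B2, c@B1, e@B1}
  B3:   IN={a@B2, b@B2, c@B1, e@B1}   OUT={a@B2, b@B2, c@B3, e@B1}
  B4:   IN={a@B2, b@B2, c@B3, e@B1}   OUT={a@B4, b@B4, c@B4, e@B1}
  B5:   IN={a@B2, a@B4, b@B0, b@B2, b@B4, c@B1, c@B4, e@B1}   OUT={a@B5, b@B0, b@B2, b@B4, c@B1, c@B4, e@B1, f@B5}
  B6:   IN={a@B5, b@B0, b@B2, b@B4, c@B1, c@B4, e@B1, f@B5}   OUT={a@B5, b@B0, b@B2, b@B4, c@B1, c@B4, e@B1, f@B6}

Merge at B3: IN[B3] = OUT[B2] = {a@B2, b@B2, c@B1, e@B1}
Applying B3's transfer function to that IN value gives OUT[B3] (row B3 above).

Answer: {a@B2, b@B2, c@B3, e@B1}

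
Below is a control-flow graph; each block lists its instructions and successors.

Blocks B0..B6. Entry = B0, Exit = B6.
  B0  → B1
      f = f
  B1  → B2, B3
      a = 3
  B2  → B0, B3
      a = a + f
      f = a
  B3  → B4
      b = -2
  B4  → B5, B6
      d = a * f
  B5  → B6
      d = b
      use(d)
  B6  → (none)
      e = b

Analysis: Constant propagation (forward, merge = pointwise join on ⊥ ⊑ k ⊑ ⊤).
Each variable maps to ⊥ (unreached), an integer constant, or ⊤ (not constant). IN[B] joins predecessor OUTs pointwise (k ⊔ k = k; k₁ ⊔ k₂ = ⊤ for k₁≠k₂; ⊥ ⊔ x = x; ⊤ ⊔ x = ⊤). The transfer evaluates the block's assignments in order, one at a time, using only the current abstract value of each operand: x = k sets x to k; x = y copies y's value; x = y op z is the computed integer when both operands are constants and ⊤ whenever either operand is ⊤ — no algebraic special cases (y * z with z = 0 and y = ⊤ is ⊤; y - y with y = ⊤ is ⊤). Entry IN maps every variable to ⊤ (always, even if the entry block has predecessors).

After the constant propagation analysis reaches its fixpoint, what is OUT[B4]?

Answer: {a: ⊤, b: -2, c: ⊤, d: ⊤, e: ⊤, f: ⊤}

Derivation:
Converged values:
  B0:   IN=(all ⊤)   OUT=(all ⊤)
  B1:   IN=(all ⊤)   OUT={a:3; rest ⊤}
  B2:   IN={a:3; rest ⊤}   OUT=(all ⊤)
  B3:   IN=(all ⊤)   OUT={b:-2; rest ⊤}
  B4:   IN={b:-2; rest ⊤}   OUT={b:-2; rest ⊤}
  B5:   IN={b:-2; rest ⊤}   OUT={b:-2, d:-2; rest ⊤}
  B6:   IN={b:-2; rest ⊤}   OUT={b:-2, e:-2; rest ⊤}

Merge at B4: IN[B4] = OUT[B3] = {a: ⊤, b: -2, c: ⊤, d: ⊤, e: ⊤, f: ⊤}
Applying B4's transfer function to that IN value gives OUT[B4] (row B4 above).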